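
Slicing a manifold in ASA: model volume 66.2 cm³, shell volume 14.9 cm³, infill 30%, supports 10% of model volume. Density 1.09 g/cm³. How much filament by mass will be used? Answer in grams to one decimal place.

40.2 g

Volume inside the shell: 66.2 − 14.9 → 51.3 cm³.
Infill volume: 0.30 × 51.3 → 15.39 cm³.
Support: 0.10 × 66.2 → 6.62 cm³.
Deposited volume = 14.9 + 15.39 + 6.62, so 36.91 cm³.
Mass: 36.91 × 1.09 → 40.2319 g.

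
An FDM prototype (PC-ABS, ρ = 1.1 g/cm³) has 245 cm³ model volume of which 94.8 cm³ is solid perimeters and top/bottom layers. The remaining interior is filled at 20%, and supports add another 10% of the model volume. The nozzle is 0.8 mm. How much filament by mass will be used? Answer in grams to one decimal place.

164.3 g

Interior volume = 245 − 94.8 = 150.2 cm³.
Deposited infill = 0.20 × 150.2 = 30.04 cm³.
Support = 0.10 × 245, so 24.5 cm³.
Deposited volume: 94.8 + 30.04 + 24.5 → 149.34 cm³.
Mass: 149.34 × 1.1 → 164.274 g.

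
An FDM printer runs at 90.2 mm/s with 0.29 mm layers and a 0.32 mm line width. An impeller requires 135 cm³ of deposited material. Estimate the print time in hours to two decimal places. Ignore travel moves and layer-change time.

Bead cross-section = 0.29 × 0.32 = 0.0928 mm².
Total extruded path = 135000/0.0928 = 1454741.4 mm.
Extrusion time = 1454741.4 / 90.2 = 16128 s.
In the requested units: 16128 s = 4.48 hours.

4.48 hours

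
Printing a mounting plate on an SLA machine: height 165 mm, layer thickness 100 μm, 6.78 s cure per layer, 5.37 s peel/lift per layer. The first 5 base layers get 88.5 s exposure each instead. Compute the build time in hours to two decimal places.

5.68 hours

Layers = ⌈165/0.1⌉ = 1650.
Burn-in layers = 5 × (88.5 + 5.37), so 469.35 s.
Normal layers = 1645 × (6.78 + 5.37), so 19986.75 s.
Total = 469.35 + 19986.75 = 20456.1 s = 5.68 hours.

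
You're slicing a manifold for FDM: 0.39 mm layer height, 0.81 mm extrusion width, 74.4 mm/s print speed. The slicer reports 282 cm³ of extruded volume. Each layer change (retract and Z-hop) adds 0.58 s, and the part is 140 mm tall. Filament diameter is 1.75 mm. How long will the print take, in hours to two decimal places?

Bead cross-section: 0.39 × 0.81 → 0.3159 mm².
Path length: 282000 mm³ / 0.3159 mm² → 892687.6 mm.
Print-move time = 892687.6 / 74.4 = 11998.5 s.
Layers = ⌈140/0.39⌉ = 359.
Z-hop total = 359 × 0.58, so 208.22 s.
Altogether 11998.5 + 208.22 = 12206.72 s, i.e. 3.39 hours.

3.39 hours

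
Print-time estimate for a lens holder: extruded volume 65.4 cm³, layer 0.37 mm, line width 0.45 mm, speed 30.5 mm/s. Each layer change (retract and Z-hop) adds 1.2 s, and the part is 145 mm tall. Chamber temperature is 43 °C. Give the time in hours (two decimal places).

3.71 hours

Bead cross-section = 0.37 × 0.45, so 0.1665 mm².
Path length: 65400 mm³ / 0.1665 mm² → 392792.8 mm.
Print-move time: 392792.8 / 30.5 → 12878.5 s.
Layer count = ceil(145 / 0.37) = 392.
Non-print overhead = 392 × 1.2 = 470.4 s.
Altogether 12878.5 + 470.4 = 13348.9 s, i.e. 3.71 hours.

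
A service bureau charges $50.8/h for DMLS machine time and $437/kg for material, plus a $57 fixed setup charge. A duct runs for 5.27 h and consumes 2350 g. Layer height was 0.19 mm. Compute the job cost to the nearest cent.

Machine cost = 50.8 × 5.27 = $267.716.
Material charge = 437 × 2350/1000 = $1026.95.
Adding setup: 267.716 + 1026.95 + 57 → 1351.666 ≈ $1351.67.

$1351.67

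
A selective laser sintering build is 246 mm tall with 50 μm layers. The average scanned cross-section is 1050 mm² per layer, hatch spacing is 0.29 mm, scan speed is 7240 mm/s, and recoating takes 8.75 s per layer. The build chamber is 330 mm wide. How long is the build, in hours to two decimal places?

12.64 hours

Layer count = ceil(246 / 0.05) = 4920.
Per-layer scan distance = 1050 / 0.29 = 3620.7 mm.
Per-layer scan time = 3620.7 / 7240 = 0.5001 s.
Time per layer = 0.5001 + 8.75, so 9.2501 s.
Total: 4920 × 9.2501 s = 45510.492 s → 12.64 hours.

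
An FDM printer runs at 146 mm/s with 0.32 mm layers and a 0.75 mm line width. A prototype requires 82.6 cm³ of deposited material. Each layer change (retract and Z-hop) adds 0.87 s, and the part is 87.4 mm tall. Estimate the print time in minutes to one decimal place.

Line area: 0.32 × 0.75 → 0.24 mm².
Total extruded path = 82600/0.24 = 344166.7 mm.
Print-move time = 344166.7 / 146, so 2357.3 s.
Layer count = ceil(87.4 / 0.32) = 274.
Z-hop total = 274 × 0.87 = 238.38 s.
Total = 2357.3 + 238.38 = 2595.68 s = 43.3 minutes.

43.3 minutes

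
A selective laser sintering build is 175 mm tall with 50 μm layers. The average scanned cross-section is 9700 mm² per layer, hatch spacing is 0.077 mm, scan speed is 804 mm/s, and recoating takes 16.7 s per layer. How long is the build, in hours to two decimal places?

Number of layers: 175 / 0.05 → 3500 (rounded up).
Hatch length per layer = 9700 / 0.077, so 125974 mm.
Laser time per layer = 125974 / 804 = 156.6841 s.
Time per layer = 156.6841 + 16.7 = 173.3841 s.
Total: 3500 × 173.3841 s = 606844.35 s → 168.57 hours.

168.57 hours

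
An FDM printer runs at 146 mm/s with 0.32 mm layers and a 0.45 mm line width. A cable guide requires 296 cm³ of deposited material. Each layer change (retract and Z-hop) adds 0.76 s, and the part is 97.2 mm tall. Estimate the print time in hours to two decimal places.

3.98 hours

Bead cross-section = 0.32 × 0.45, so 0.144 mm².
Path length: 296000 mm³ / 0.144 mm² → 2055555.6 mm.
Extrusion time: 2055555.6 / 146 → 14079.1 s.
Layer count = ceil(97.2 / 0.32) = 304.
Layer-change overhead: 304 × 0.76 → 231.04 s.
Total = 14079.1 + 231.04 = 14310.14 s = 3.98 hours.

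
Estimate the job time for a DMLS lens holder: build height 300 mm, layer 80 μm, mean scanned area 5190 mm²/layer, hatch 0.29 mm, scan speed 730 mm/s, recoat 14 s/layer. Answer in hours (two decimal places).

40.12 hours

Number of layers: 300 / 0.08 → 3750 (rounded up).
Per-layer scan distance = 5190 / 0.29 = 17896.6 mm.
Scan time per layer = 17896.6 / 730, so 24.5159 s.
Time per layer = 24.5159 + 14 = 38.5159 s.
Build time = 3750 × 38.5159 = 144434.625 s = 40.12 hours.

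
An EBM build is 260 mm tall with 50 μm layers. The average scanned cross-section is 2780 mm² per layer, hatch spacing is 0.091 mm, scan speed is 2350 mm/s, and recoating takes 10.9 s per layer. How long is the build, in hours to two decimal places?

Number of layers: 260 / 0.05 → 5200 (rounded up).
Per-layer scan distance: 2780 / 0.091 → 30549.5 mm.
Beam time per layer = 30549.5 / 2350 = 12.9998 s.
Time per layer: 12.9998 + 10.9 → 23.8998 s.
Total: 5200 × 23.8998 s = 124278.96 s → 34.52 hours.

34.52 hours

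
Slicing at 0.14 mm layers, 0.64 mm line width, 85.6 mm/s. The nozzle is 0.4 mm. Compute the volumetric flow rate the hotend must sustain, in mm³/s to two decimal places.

A = 0.14 × 0.64 = 0.0896 mm².
Volumetric flow = 85.6 × 0.0896 = 7.67 mm³/s.

7.67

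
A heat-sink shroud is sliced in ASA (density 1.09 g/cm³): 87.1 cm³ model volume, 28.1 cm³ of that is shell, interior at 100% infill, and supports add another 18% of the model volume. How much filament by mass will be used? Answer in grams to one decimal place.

Infill region: 87.1 − 28.1 → 59 cm³.
Deposited infill: 1.00 × 59 → 59 cm³.
Support: 0.18 × 87.1 → 15.678 cm³.
Deposited volume: 28.1 + 59 + 15.678 → 102.778 cm³.
Mass: 102.778 × 1.09 → 112.02802 g.

112.0 g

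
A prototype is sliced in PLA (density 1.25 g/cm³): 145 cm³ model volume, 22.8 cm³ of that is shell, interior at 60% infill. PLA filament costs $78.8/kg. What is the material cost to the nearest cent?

$9.47

Infill region: 145 − 22.8 → 122.2 cm³.
Deposited infill: 0.60 × 122.2 → 73.32 cm³.
Total printed volume = 22.8 + 73.32, so 96.12 cm³.
Mass: 96.12 × 1.25 → 120.15 g.
Cost = 120.15 g / 1000 × $78.8/kg = $9.47.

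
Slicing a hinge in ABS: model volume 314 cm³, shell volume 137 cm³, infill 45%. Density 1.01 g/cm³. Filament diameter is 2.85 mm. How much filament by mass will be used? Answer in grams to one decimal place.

218.8 g

Interior volume = 314 − 137 = 177 cm³.
Infill deposited = 0.45 × 177, so 79.65 cm³.
Total extruded: 137 + 79.65 → 216.65 cm³.
Mass = 216.65 × 1.01, so 218.8165 g.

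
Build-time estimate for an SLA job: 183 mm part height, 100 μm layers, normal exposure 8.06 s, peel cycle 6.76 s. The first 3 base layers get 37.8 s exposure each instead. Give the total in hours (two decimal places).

7.56 hours

Number of layers: 183 / 0.1 → 1830 (rounded up).
Bottom layers: 3 × (37.8 + 6.76) → 133.68 s.
Regular layers = 1827 × (8.06 + 6.76), so 27076.14 s.
Total = 133.68 + 27076.14 = 27209.82 s = 7.56 hours.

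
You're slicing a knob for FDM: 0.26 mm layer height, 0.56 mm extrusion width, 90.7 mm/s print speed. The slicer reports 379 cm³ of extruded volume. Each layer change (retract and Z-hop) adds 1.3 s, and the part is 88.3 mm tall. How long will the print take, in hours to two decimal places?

Extrusion cross-section = 0.26 × 0.56, so 0.1456 mm².
Path length: 379000 mm³ / 0.1456 mm² → 2603022 mm.
Extrusion time = 2603022 / 90.7 = 28699.3 s.
Layers = ⌈88.3/0.26⌉ = 340.
Z-hop total = 340 × 1.3, so 442 s.
Total = 28699.3 + 442 = 29141.3 s = 8.09 hours.

8.09 hours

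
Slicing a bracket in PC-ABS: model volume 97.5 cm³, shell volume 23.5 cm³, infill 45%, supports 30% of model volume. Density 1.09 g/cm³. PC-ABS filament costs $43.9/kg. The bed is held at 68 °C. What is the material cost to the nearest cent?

Infill region: 97.5 − 23.5 → 74 cm³.
Infill deposited = 0.45 × 74, so 33.3 cm³.
Support: 0.30 × 97.5 → 29.25 cm³.
Deposited volume = 23.5 + 33.3 + 29.25, so 86.05 cm³.
Mass: 86.05 × 1.09 → 93.7945 g.
At $43.9/kg: 93.7945/1000 × 43.9 = $4.12.

$4.12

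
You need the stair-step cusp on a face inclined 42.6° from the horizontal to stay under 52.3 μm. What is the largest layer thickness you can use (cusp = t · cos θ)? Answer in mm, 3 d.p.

cos(42.6°) = 0.7361; t_max = 0.0523/0.7361 = 0.071 mm.

0.071 mm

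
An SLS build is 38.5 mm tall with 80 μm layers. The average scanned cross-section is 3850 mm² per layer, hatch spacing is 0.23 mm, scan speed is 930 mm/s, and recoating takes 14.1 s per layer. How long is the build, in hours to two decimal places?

4.30 hours

Number of layers: 38.5 / 0.08 → 482 (rounded up).
Hatch length per layer = 3850 / 0.23, so 16739.1 mm.
Scan time per layer = 16739.1 / 930, so 17.999 s.
Per-layer time = 17.999 + 14.1 = 32.099 s.
Build time = 482 × 32.099 = 15471.718 s = 4.30 hours.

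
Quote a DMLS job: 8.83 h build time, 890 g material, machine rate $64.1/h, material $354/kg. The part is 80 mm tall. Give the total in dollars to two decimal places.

$881.06

Machine cost = 64.1 × 8.83 = $566.003.
Feedstock cost = 354 × 890/1000 = $315.06.
Job cost: 566.003 + 315.06 = 881.063 ≈ $881.06.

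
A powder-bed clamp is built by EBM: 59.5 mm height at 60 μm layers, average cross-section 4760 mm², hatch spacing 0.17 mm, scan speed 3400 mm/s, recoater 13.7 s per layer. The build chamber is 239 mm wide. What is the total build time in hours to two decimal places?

Number of layers: 59.5 / 0.06 → 992 (rounded up).
Scan path per layer = 4760 / 0.17, so 28000 mm.
Per-layer scan time = 28000 / 3400 = 8.2353 s.
Layer cycle = 8.2353 + 13.7 = 21.9353 s.
Build time = 992 × 21.9353 = 21759.8176 s = 6.04 hours.

6.04 hours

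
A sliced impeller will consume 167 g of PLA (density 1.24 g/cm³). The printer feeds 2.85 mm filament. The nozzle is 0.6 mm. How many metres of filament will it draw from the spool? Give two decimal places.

Volume = 167 g / 1.24 g·cm⁻³ = 134.6774 cm³ = 134677.4 mm³.
Filament cross-section = π × (2.85/2)² = 6.3794 mm².
Length = 134677.4 / 6.3794 = 21111.3 mm = 21.11 m.

21.11 m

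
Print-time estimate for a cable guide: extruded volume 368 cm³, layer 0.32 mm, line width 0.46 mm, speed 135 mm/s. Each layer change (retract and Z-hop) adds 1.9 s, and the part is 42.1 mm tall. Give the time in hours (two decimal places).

5.21 hours

Line area = 0.32 × 0.46, so 0.1472 mm².
Toolpath length = 368 cm³ / 0.1472 mm² = 368000 / 0.1472 = 2500000 mm.
Extrusion time = 2500000 / 135, so 18518.5 s.
Layer count = ceil(42.1 / 0.32) = 132.
Layer-change overhead = 132 × 1.9 = 250.8 s.
Altogether 18518.5 + 250.8 = 18769.3 s, i.e. 5.21 hours.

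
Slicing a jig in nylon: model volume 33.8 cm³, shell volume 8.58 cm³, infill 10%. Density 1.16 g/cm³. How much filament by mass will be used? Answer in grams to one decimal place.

Interior volume = 33.8 − 8.58 = 25.22 cm³.
Infill deposited: 0.10 × 25.22 → 2.522 cm³.
Total extruded = 8.58 + 2.522 = 11.102 cm³.
Mass = 11.102 × 1.16, so 12.87832 g.

12.9 g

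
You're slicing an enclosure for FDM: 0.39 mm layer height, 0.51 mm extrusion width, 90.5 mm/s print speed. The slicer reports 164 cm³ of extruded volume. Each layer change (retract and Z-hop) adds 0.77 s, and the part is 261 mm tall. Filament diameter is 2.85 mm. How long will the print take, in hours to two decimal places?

2.67 hours

Bead cross-section: 0.39 × 0.51 → 0.1989 mm².
Path length: 164000 mm³ / 0.1989 mm² → 824534.9 mm.
Print-move time = 824534.9 / 90.5 = 9110.9 s.
Layers = ⌈261/0.39⌉ = 670.
Z-hop total = 670 × 0.77 = 515.9 s.
Total = 9110.9 + 515.9 = 9626.8 s = 2.67 hours.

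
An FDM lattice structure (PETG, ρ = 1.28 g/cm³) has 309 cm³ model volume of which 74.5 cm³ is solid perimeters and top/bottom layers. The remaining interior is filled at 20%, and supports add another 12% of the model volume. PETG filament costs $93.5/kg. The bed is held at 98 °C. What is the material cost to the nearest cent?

$18.97

Infill region = 309 − 74.5, so 234.5 cm³.
Deposited infill = 0.20 × 234.5 = 46.9 cm³.
Support: 0.12 × 309 → 37.08 cm³.
Total extruded = 74.5 + 46.9 + 37.08, so 158.48 cm³.
Mass = 158.48 × 1.28 = 202.8544 g.
Cost = 202.8544 g / 1000 × $93.5/kg = $18.97.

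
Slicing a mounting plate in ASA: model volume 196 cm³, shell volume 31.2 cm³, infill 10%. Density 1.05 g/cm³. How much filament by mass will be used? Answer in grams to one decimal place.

50.1 g

Volume inside the shell = 196 − 31.2, so 164.8 cm³.
Infill volume = 0.10 × 164.8, so 16.48 cm³.
Total extruded = 31.2 + 16.48, so 47.68 cm³.
Mass = 47.68 × 1.05 = 50.064 g.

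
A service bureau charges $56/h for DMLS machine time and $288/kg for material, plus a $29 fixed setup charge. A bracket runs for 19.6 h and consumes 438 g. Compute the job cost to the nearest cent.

Machine-time cost = 56 × 19.6, so $1097.60.
Material charge = 288 × 438/1000, so $126.144.
Adding setup: 1097.60 + 126.144 + 29 → 1252.744 ≈ $1252.74.

$1252.74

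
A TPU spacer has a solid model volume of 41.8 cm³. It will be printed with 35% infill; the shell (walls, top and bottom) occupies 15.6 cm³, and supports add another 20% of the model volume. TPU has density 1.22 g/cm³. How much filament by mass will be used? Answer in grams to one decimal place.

Volume inside the shell = 41.8 − 15.6, so 26.2 cm³.
Deposited infill: 0.35 × 26.2 → 9.17 cm³.
Support = 0.20 × 41.8 = 8.36 cm³.
Total printed volume: 15.6 + 9.17 + 8.36 → 33.13 cm³.
Mass = 33.13 × 1.22 = 40.4186 g.

40.4 g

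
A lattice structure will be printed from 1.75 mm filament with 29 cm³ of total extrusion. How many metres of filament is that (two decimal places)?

12.06 m

Cross-section of 1.75 mm filament: π·(1.75/2)² = 2.4053 mm².
Length = 29 cm³ / 2.4053 mm² = 29000 / 2.4053 = 12056.71 mm = 12.06 m.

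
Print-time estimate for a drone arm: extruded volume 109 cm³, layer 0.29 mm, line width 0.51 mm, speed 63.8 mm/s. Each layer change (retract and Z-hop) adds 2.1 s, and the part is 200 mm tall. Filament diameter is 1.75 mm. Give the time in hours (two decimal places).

Line area = 0.29 × 0.51, so 0.1479 mm².
Toolpath length = 109 cm³ / 0.1479 mm² = 109000 / 0.1479 = 736984.4 mm.
Extrusion time = 736984.4 / 63.8, so 11551.5 s.
Number of layers: 200 / 0.29 → 690 (rounded up).
Layer-change overhead = 690 × 2.1 = 1449 s.
Total = 11551.5 + 1449 = 13000.5 s = 3.61 hours.

3.61 hours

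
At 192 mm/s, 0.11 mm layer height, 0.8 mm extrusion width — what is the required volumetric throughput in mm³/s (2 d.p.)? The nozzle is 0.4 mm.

16.90

Extrusion cross-section = 0.11 × 0.8 = 0.088 mm².
Q = v·A = 192 × 0.088 = 16.90 mm³/s.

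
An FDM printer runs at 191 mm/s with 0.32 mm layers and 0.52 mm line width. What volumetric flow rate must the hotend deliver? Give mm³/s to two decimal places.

31.78

A = 0.32 × 0.52 = 0.1664 mm².
Q = v·A = 191 × 0.1664 = 31.78 mm³/s.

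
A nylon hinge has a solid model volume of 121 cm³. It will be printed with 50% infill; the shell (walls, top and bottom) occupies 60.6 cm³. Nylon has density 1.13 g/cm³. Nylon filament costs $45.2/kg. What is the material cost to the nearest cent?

Infill region: 121 − 60.6 → 60.4 cm³.
Deposited infill = 0.50 × 60.4 = 30.2 cm³.
Deposited volume: 60.6 + 30.2 → 90.8 cm³.
Mass: 90.8 × 1.13 → 102.604 g.
Cost = 102.604 g / 1000 × $45.2/kg = $4.64.

$4.64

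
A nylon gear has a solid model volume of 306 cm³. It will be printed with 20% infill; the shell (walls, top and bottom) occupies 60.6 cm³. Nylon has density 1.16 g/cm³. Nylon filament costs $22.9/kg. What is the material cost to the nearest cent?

Volume inside the shell = 306 − 60.6, so 245.4 cm³.
Deposited infill: 0.20 × 245.4 → 49.08 cm³.
Deposited volume = 60.6 + 49.08, so 109.68 cm³.
Mass = 109.68 × 1.16 = 127.2288 g.
At $22.9/kg: 127.2288/1000 × 22.9 = $2.91.

$2.91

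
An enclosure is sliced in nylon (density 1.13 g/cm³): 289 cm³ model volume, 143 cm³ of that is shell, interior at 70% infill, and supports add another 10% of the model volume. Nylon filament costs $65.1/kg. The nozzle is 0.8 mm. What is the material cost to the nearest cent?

$20.16

Infill region = 289 − 143 = 146 cm³.
Infill deposited = 0.70 × 146, so 102.2 cm³.
Support = 0.10 × 289 = 28.9 cm³.
Total printed volume: 143 + 102.2 + 28.9 → 274.1 cm³.
Mass = 274.1 × 1.13, so 309.733 g.
Cost = 309.733 g / 1000 × $65.1/kg = $20.16.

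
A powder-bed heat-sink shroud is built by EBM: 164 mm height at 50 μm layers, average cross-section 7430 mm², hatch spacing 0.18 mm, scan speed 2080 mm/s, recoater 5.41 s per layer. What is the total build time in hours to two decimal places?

Layers = ⌈164/0.05⌉ = 3280.
Scan path per layer = 7430 / 0.18, so 41277.8 mm.
Scan time per layer: 41277.8 / 2080 → 19.8451 s.
Per-layer time = 19.8451 + 5.41 = 25.2551 s.
Total: 3280 × 25.2551 s = 82836.728 s → 23.01 hours.

23.01 hours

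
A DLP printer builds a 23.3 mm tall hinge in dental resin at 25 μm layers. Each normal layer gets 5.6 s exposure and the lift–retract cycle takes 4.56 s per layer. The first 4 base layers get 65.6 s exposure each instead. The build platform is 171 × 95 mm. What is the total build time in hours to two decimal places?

Number of layers: 23.3 / 0.025 → 932 (rounded up).
Bottom layers: 4 × (65.6 + 4.56) → 280.64 s.
Normal layers: 928 × (5.6 + 4.56) → 9428.48 s.
Total = 280.64 + 9428.48 = 9709.12 s = 2.70 hours.

2.70 hours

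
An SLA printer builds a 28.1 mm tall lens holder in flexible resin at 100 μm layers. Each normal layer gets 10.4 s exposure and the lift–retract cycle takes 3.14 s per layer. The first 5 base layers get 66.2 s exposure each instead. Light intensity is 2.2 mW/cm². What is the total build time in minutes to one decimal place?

68.1 minutes

Number of layers: 28.1 / 0.1 → 281 (rounded up).
Base layers: 5 × (66.2 + 3.14) → 346.7 s.
Regular layers = 276 × (10.4 + 3.14) = 3737.04 s.
Sum: 346.7 + 3737.04 = 4083.74 s → 68.1 minutes.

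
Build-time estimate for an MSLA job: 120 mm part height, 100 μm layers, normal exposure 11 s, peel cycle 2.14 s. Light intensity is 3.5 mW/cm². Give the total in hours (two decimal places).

Number of layers: 120 / 0.1 → 1200 (rounded up).
Cycle time: 11 + 2.14 → 13.14 s.
Build time: 1200 × 13.14 s = 15768 s, i.e. 4.38 hours.

4.38 hours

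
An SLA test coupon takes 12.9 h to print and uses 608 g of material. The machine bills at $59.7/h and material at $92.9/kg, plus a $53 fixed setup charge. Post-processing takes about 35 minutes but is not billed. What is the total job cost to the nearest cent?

Time charge = 59.7 × 12.9 = $770.13.
Material charge: 92.9 × 608/1000 → $56.4832.
Total = 770.13 + 56.4832 + 53 = 879.6132 ≈ $879.61.

$879.61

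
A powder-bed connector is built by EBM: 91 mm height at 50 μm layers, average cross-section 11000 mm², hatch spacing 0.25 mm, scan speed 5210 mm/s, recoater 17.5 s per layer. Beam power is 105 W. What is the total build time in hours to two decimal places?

13.12 hours

Layers = ⌈91/0.05⌉ = 1820.
Hatch length per layer: 11000 / 0.25 → 44000 mm.
Scan time per layer = 44000 / 5210 = 8.4453 s.
Per-layer time: 8.4453 + 17.5 → 25.9453 s.
Total: 1820 × 25.9453 s = 47220.446 s → 13.12 hours.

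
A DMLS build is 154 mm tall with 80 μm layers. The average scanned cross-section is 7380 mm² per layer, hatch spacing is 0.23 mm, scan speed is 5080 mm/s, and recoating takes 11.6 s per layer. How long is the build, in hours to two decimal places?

9.58 hours

Layers = ⌈154/0.08⌉ = 1925.
Per-layer scan distance: 7380 / 0.23 → 32087 mm.
Laser time per layer = 32087 / 5080 = 6.3163 s.
Time per layer: 6.3163 + 11.6 → 17.9163 s.
1925 layers × 17.9163 s/layer = 34488.8775 s, i.e. 9.58 hours.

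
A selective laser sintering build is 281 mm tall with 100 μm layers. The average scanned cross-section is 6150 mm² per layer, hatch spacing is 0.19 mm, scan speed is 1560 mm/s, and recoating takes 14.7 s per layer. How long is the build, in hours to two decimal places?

Number of layers: 281 / 0.1 → 2810 (rounded up).
Per-layer scan distance: 6150 / 0.19 → 32368.4 mm.
Scan time per layer = 32368.4 / 1560, so 20.749 s.
Layer cycle = 20.749 + 14.7 = 35.449 s.
Build time = 2810 × 35.449 = 99611.69 s = 27.67 hours.

27.67 hours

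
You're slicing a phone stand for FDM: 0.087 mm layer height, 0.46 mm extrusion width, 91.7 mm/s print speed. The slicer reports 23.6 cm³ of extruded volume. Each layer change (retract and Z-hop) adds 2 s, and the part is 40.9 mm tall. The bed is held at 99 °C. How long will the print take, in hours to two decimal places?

2.05 hours

Line area: 0.087 × 0.46 → 0.04002 mm².
Path length: 23600 mm³ / 0.04002 mm² → 589705.1 mm.
Print-move time = 589705.1 / 91.7, so 6430.8 s.
Layer count = ceil(40.9 / 0.087) = 471.
Non-print overhead: 471 × 2 → 942 s.
Altogether 6430.8 + 942 = 7372.8 s, i.e. 2.05 hours.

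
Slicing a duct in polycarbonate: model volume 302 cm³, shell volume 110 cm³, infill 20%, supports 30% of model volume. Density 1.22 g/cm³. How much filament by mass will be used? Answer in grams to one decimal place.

291.6 g

Infill region = 302 − 110, so 192 cm³.
Infill volume = 0.20 × 192 = 38.4 cm³.
Support: 0.30 × 302 → 90.6 cm³.
Total printed volume: 110 + 38.4 + 90.6 → 239 cm³.
Mass = 239 × 1.22, so 291.58 g.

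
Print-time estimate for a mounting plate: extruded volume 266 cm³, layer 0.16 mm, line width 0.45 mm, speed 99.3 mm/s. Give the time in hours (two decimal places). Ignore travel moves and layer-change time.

Bead cross-section: 0.16 × 0.45 → 0.072 mm².
Total extruded path = 266000/0.072 = 3694444.4 mm.
Extrusion time: 3694444.4 / 99.3 → 37204.9 s.
In the requested units: 37204.9 s = 10.33 hours.

10.33 hours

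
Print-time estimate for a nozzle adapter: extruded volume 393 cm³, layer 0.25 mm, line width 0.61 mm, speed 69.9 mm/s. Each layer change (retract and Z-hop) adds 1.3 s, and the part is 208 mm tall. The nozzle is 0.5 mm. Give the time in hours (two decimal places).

10.54 hours

Bead cross-section: 0.25 × 0.61 → 0.1525 mm².
Path length: 393000 mm³ / 0.1525 mm² → 2577049.2 mm.
Extrusion time = 2577049.2 / 69.9 = 36867.7 s.
Number of layers: 208 / 0.25 → 832 (rounded up).
Layer-change overhead = 832 × 1.3, so 1081.6 s.
Total = 36867.7 + 1081.6 = 37949.3 s = 10.54 hours.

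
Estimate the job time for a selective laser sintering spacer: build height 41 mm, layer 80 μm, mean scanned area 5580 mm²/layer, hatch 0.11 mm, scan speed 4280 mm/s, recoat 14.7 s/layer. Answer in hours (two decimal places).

3.78 hours

Layer count = ceil(41 / 0.08) = 513.
Per-layer scan distance = 5580 / 0.11, so 50727.3 mm.
Per-layer scan time = 50727.3 / 4280, so 11.8522 s.
Layer cycle: 11.8522 + 14.7 → 26.5522 s.
Total: 513 × 26.5522 s = 13621.2786 s → 3.78 hours.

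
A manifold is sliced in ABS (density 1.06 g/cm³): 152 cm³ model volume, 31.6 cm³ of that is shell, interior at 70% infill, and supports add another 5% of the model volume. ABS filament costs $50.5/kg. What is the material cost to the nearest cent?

$6.61

Interior volume = 152 − 31.6 = 120.4 cm³.
Infill volume = 0.70 × 120.4, so 84.28 cm³.
Support: 0.05 × 152 → 7.6 cm³.
Total extruded = 31.6 + 84.28 + 7.6, so 123.48 cm³.
Mass = 123.48 × 1.06, so 130.8888 g.
At $50.5/kg: 130.8888/1000 × 50.5 = $6.61.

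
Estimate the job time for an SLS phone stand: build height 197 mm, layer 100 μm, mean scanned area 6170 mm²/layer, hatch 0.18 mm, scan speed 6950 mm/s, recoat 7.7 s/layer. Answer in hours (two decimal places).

Layer count = ceil(197 / 0.1) = 1970.
Per-layer scan distance = 6170 / 0.18, so 34277.8 mm.
Laser time per layer = 34277.8 / 6950 = 4.9321 s.
Layer cycle: 4.9321 + 7.7 → 12.6321 s.
Build time = 1970 × 12.6321 = 24885.237 s = 6.91 hours.

6.91 hours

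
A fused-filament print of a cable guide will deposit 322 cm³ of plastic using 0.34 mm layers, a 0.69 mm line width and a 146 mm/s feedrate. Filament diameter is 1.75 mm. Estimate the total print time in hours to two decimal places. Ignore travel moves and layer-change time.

2.61 hours

Line area = 0.34 × 0.69 = 0.2346 mm².
Path length: 322000 mm³ / 0.2346 mm² → 1372549 mm.
Print-move time = 1372549 / 146 = 9401 s.
That's 9401 s → 2.61 hours.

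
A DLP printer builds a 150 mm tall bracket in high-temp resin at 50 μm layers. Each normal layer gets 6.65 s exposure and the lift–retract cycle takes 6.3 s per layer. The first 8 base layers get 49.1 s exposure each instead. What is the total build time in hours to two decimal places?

10.89 hours

Layer count = ceil(150 / 0.05) = 3000.
Burn-in layers = 8 × (49.1 + 6.3) = 443.2 s.
Regular layers = 2992 × (6.65 + 6.3) = 38746.4 s.
Total = 443.2 + 38746.4 = 39189.6 s = 10.89 hours.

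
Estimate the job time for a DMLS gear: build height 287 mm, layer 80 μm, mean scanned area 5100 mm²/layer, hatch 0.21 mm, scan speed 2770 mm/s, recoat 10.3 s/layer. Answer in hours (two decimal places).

19.00 hours

Layers = ⌈287/0.08⌉ = 3588.
Hatch length per layer: 5100 / 0.21 → 24285.7 mm.
Scan time per layer = 24285.7 / 2770, so 8.7674 s.
Time per layer = 8.7674 + 10.3, so 19.0674 s.
3588 layers × 19.0674 s/layer = 68413.8312 s, i.e. 19.00 hours.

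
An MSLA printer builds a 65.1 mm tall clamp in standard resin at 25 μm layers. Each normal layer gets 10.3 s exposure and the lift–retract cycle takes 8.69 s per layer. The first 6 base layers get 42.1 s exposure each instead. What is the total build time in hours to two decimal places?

Number of layers: 65.1 / 0.025 → 2604 (rounded up).
Bottom layers = 6 × (42.1 + 8.69) = 304.74 s.
Normal layers = 2598 × (10.3 + 8.69), so 49336.02 s.
Total = 304.74 + 49336.02 = 49640.76 s = 13.79 hours.

13.79 hours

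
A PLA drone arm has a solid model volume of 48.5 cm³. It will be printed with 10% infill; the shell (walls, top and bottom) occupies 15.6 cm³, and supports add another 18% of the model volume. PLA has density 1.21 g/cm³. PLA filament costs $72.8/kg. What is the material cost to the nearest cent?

Volume inside the shell = 48.5 − 15.6, so 32.9 cm³.
Infill deposited = 0.10 × 32.9 = 3.29 cm³.
Support: 0.18 × 48.5 → 8.73 cm³.
Total printed volume = 15.6 + 3.29 + 8.73 = 27.62 cm³.
Mass = 27.62 × 1.21, so 33.4202 g.
At $72.8/kg: 33.4202/1000 × 72.8 = $2.43.

$2.43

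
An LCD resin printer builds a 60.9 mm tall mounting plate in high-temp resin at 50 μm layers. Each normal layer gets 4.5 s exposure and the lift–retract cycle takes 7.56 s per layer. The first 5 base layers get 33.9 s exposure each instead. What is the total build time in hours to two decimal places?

Number of layers: 60.9 / 0.05 → 1218 (rounded up).
Bottom layers = 5 × (33.9 + 7.56), so 207.3 s.
Regular layers: 1213 × (4.5 + 7.56) → 14628.78 s.
Total = 207.3 + 14628.78 = 14836.08 s = 4.12 hours.

4.12 hours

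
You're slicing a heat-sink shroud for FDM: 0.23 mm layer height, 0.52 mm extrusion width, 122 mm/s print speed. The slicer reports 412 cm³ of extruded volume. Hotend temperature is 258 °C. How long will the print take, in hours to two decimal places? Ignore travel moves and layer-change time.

7.84 hours

Extrusion cross-section = 0.23 × 0.52 = 0.1196 mm².
Total extruded path = 412000/0.1196 = 3444816.1 mm.
Extrusion time = 3444816.1 / 122 = 28236.2 s.
In the requested units: 28236.2 s = 7.84 hours.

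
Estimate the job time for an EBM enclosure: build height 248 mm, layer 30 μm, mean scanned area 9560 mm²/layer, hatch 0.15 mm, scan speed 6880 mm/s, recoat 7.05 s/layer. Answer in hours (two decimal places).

Number of layers: 248 / 0.03 → 8267 (rounded up).
Scan path per layer: 9560 / 0.15 → 63733.3 mm.
Per-layer scan time = 63733.3 / 6880, so 9.2636 s.
Per-layer time = 9.2636 + 7.05, so 16.3136 s.
Build time = 8267 × 16.3136 = 134864.5312 s = 37.46 hours.

37.46 hours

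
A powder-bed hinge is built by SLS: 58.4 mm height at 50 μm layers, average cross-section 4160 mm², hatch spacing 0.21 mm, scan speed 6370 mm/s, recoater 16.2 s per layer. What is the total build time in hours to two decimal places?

6.26 hours

Number of layers: 58.4 / 0.05 → 1168 (rounded up).
Per-layer scan distance: 4160 / 0.21 → 19809.5 mm.
Scan time per layer = 19809.5 / 6370 = 3.1098 s.
Layer cycle = 3.1098 + 16.2 = 19.3098 s.
Build time = 1168 × 19.3098 = 22553.8464 s = 6.26 hours.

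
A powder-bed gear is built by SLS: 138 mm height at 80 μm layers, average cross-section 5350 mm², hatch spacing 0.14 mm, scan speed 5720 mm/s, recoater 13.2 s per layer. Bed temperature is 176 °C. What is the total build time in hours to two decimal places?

Layers = ⌈138/0.08⌉ = 1725.
Hatch length per layer: 5350 / 0.14 → 38214.3 mm.
Per-layer scan time = 38214.3 / 5720, so 6.6808 s.
Layer cycle: 6.6808 + 13.2 → 19.8808 s.
1725 layers × 19.8808 s/layer = 34294.38 s, i.e. 9.53 hours.

9.53 hours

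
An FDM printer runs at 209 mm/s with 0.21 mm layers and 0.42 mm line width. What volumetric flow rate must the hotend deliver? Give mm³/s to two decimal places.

18.43

A = 0.21 × 0.42, so 0.0882 mm².
Q = v·A = 209 × 0.0882 = 18.43 mm³/s.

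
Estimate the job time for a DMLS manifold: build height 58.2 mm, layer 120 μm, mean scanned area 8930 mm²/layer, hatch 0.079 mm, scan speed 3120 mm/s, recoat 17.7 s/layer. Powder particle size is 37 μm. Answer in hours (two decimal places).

Layers = ⌈58.2/0.12⌉ = 485.
Hatch length per layer: 8930 / 0.079 → 113038 mm.
Scan time per layer = 113038 / 3120, so 36.2301 s.
Time per layer = 36.2301 + 17.7, so 53.9301 s.
Total: 485 × 53.9301 s = 26156.0985 s → 7.27 hours.

7.27 hours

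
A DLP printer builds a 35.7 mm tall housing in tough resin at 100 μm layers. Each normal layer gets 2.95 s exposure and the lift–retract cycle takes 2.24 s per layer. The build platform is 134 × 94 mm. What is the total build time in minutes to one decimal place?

30.9 minutes

Number of layers: 35.7 / 0.1 → 357 (rounded up).
Each layer takes = 2.95 + 2.24 = 5.19 s.
Total = 357 × 5.19 = 1852.83 s = 30.9 minutes.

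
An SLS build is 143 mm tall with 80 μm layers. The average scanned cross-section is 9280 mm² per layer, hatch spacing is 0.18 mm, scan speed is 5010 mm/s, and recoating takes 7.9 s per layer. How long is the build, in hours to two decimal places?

Layer count = ceil(143 / 0.08) = 1788.
Per-layer scan distance = 9280 / 0.18, so 51555.6 mm.
Laser time per layer = 51555.6 / 5010 = 10.2905 s.
Layer cycle: 10.2905 + 7.9 → 18.1905 s.
1788 layers × 18.1905 s/layer = 32524.614 s, i.e. 9.03 hours.

9.03 hours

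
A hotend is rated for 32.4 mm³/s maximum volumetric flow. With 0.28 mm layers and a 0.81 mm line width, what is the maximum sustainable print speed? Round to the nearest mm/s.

143 mm/s

A: 0.28 × 0.81 → 0.2268 mm².
Max speed = 32.4 / 0.2268 = 142.86 ≈ 143 mm/s.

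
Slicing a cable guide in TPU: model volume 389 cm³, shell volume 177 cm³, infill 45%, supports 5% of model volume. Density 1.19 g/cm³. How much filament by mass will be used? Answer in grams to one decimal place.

347.3 g

Interior volume = 389 − 177 = 212 cm³.
Infill deposited: 0.45 × 212 → 95.4 cm³.
Support: 0.05 × 389 → 19.45 cm³.
Total extruded = 177 + 95.4 + 19.45, so 291.85 cm³.
Mass: 291.85 × 1.19 → 347.3015 g.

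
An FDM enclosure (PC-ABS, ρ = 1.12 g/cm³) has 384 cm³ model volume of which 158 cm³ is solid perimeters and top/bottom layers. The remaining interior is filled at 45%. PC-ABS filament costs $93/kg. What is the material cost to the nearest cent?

Interior volume = 384 − 158 = 226 cm³.
Infill volume = 0.45 × 226 = 101.7 cm³.
Total extruded = 158 + 101.7 = 259.7 cm³.
Mass = 259.7 × 1.12, so 290.864 g.
Cost = 290.864 g / 1000 × $93/kg = $27.05.

$27.05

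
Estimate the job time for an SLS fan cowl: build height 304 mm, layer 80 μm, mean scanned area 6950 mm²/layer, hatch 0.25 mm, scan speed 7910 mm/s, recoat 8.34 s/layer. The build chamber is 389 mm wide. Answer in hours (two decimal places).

Layer count = ceil(304 / 0.08) = 3800.
Per-layer scan distance: 6950 / 0.25 → 27800 mm.
Per-layer scan time: 27800 / 7910 → 3.5145 s.
Layer cycle = 3.5145 + 8.34, so 11.8545 s.
Build time = 3800 × 11.8545 = 45047.1 s = 12.51 hours.

12.51 hours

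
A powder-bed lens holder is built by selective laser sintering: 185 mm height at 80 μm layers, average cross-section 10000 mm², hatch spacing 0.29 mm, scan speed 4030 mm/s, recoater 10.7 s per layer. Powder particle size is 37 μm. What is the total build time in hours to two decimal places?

Layer count = ceil(185 / 0.08) = 2313.
Per-layer scan distance = 10000 / 0.29 = 34482.8 mm.
Per-layer scan time: 34482.8 / 4030 → 8.5565 s.
Layer cycle = 8.5565 + 10.7 = 19.2565 s.
2313 layers × 19.2565 s/layer = 44540.2845 s, i.e. 12.37 hours.

12.37 hours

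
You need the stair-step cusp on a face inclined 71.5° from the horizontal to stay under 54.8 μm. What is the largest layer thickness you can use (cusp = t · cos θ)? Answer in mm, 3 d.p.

0.173 mm

cos(71.5°) = 0.3173; t_max = 0.0548/0.3173 = 0.173 mm.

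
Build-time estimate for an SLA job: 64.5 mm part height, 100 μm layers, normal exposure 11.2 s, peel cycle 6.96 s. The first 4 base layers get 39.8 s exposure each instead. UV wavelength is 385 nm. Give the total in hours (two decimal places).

Layers = ⌈64.5/0.1⌉ = 645.
Bottom layers: 4 × (39.8 + 6.96) → 187.04 s.
Regular layers = 641 × (11.2 + 6.96), so 11640.56 s.
Sum: 187.04 + 11640.56 = 11827.6 s → 3.29 hours.

3.29 hours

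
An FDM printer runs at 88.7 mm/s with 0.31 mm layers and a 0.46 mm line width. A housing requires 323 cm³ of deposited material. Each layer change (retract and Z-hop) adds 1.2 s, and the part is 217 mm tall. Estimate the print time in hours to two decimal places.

Line area = 0.31 × 0.46, so 0.1426 mm².
Toolpath length = 323 cm³ / 0.1426 mm² = 323000 / 0.1426 = 2265077.1 mm.
Time extruding = 2265077.1 / 88.7 = 25536.4 s.
Number of layers: 217 / 0.31 → 700 (rounded up).
Z-hop total = 700 × 1.2 = 840 s.
Total = 25536.4 + 840 = 26376.4 s = 7.33 hours.

7.33 hours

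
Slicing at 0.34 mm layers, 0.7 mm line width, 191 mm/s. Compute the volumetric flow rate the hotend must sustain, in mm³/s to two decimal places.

Extrusion cross-section = 0.34 × 0.7 = 0.238 mm².
Volumetric flow = 191 × 0.238 = 45.46 mm³/s.

45.46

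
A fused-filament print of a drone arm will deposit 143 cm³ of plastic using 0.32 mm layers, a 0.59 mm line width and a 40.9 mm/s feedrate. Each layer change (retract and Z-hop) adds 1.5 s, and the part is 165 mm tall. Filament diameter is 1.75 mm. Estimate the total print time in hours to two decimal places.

Extrusion cross-section = 0.32 × 0.59, so 0.1888 mm².
Total extruded path = 143000/0.1888 = 757415.3 mm.
Print-move time = 757415.3 / 40.9, so 18518.7 s.
Number of layers: 165 / 0.32 → 516 (rounded up).
Layer-change overhead = 516 × 1.5 = 774 s.
Total = 18518.7 + 774 = 19292.7 s = 5.36 hours.

5.36 hours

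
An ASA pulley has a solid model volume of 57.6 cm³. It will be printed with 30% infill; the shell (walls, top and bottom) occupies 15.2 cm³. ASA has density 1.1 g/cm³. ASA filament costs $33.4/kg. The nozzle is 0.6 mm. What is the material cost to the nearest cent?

$1.03

Interior volume = 57.6 − 15.2, so 42.4 cm³.
Infill deposited: 0.30 × 42.4 → 12.72 cm³.
Total extruded = 15.2 + 12.72, so 27.92 cm³.
Mass = 27.92 × 1.1 = 30.712 g.
At $33.4/kg: 30.712/1000 × 33.4 = $1.03.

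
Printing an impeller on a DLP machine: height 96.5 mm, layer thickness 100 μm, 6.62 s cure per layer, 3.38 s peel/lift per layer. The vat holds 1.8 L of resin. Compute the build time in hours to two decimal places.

Layer count = ceil(96.5 / 0.1) = 965.
Each layer takes: 6.62 + 3.38 → 10 s.
Build time: 965 × 10 s = 9650 s, i.e. 2.68 hours.

2.68 hours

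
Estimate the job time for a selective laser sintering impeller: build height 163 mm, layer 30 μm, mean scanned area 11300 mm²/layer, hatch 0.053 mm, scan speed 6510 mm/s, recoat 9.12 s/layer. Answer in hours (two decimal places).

63.20 hours

Number of layers: 163 / 0.03 → 5434 (rounded up).
Hatch length per layer = 11300 / 0.053, so 213207.5 mm.
Laser time per layer = 213207.5 / 6510, so 32.7508 s.
Time per layer = 32.7508 + 9.12 = 41.8708 s.
Total: 5434 × 41.8708 s = 227525.9272 s → 63.20 hours.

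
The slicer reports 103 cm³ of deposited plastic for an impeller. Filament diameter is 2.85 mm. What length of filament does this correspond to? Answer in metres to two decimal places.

16.15 m

Filament cross-section = π × (2.85/2)² = 6.3794 mm².
Length = 103 cm³ / 6.3794 mm² = 103000 / 6.3794 = 16145.72 mm = 16.15 m.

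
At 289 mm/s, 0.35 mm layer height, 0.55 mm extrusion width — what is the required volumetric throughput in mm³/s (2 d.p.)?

A = 0.35 × 0.55, so 0.1925 mm².
Volumetric flow = 289 × 0.1925 = 55.63 mm³/s.

55.63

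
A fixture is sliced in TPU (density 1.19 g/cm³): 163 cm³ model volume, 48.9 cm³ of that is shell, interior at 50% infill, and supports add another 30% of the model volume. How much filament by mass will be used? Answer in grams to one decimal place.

184.3 g

Volume inside the shell = 163 − 48.9, so 114.1 cm³.
Infill volume: 0.50 × 114.1 → 57.05 cm³.
Support = 0.30 × 163, so 48.9 cm³.
Total extruded: 48.9 + 57.05 + 48.9 → 154.85 cm³.
Mass = 154.85 × 1.19 = 184.2715 g.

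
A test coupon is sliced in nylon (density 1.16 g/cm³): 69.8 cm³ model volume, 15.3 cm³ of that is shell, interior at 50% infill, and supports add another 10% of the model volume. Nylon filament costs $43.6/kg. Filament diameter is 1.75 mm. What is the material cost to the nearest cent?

Interior volume = 69.8 − 15.3, so 54.5 cm³.
Deposited infill = 0.50 × 54.5, so 27.25 cm³.
Support: 0.10 × 69.8 → 6.98 cm³.
Total extruded: 15.3 + 27.25 + 6.98 → 49.53 cm³.
Mass = 49.53 × 1.16, so 57.4548 g.
At $43.6/kg: 57.4548/1000 × 43.6 = $2.51.

$2.51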